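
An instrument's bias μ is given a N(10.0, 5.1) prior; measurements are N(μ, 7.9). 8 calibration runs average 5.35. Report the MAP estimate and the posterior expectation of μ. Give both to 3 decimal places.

MAP: 6.104. Posterior mean: 6.104.

Posterior for μ is Normal. Precision-weighted mean: (1/5.1·10.0 + 8/7.9·5.35) / (1/5.1 + 8/7.9) = 6.104.
A Normal posterior is symmetric, so mode = mean.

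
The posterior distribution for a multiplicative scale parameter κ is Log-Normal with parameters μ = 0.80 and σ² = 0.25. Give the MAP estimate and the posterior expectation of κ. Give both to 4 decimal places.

MAP: 1.7333. Posterior mean: 2.5219.

Mode = exp(μ − σ²) = exp(0.55) = 1.7333.
Mean = exp(μ + σ²/2) = exp(0.925) = 2.5219.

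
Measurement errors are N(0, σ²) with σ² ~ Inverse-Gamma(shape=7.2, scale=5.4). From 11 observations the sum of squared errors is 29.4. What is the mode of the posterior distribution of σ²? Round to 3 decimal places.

1.467

Posterior: Inverse-Gamma(shape = 7.2+11/2 = 12.7, scale = 5.4+29.4/2 = 20.1).
Mode = β/(α+1) = 20.1/13.7 = 1.467.
Mean = β/(α−1) = 20.1/11.7 = 1.718.
This is the posterior mode — the MAP estimate.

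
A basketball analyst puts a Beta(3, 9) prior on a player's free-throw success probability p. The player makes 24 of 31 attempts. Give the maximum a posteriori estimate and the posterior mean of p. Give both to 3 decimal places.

MAP: 0.634. Posterior mean: 0.628.

Posterior: Beta(3+24, 9+7) = Beta(27, 16).
Mode = (27−1)/(27+16−2) = 26/41 = 0.634.
Mean = 27/(27+16) = 27/43 = 0.628.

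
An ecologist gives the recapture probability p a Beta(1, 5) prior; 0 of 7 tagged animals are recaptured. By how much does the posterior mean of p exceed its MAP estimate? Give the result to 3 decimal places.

Posterior: Beta(1+0, 5+7) = Beta(1, 12).
Since α = 1 ≤ 1 and β > 1, the Beta density is monotone decreasing on [0,1]; the mode is at 0.
Mean = 1/(1+12) = 0.077.
Difference = 0.077 − 0.000 = 0.077.
The posterior is right-skewed, so the mean exceeds the mode.

0.077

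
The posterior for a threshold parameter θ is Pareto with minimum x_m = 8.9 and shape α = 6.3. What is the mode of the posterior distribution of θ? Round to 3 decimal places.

8.900

The Pareto density is strictly decreasing on [x_m, ∞), so the mode is x_m = 8.900.
Mean = α·x_m/(α−1) = 6.3·8.9/5.3 = 10.579.
This is the posterior mode — the MAP estimate.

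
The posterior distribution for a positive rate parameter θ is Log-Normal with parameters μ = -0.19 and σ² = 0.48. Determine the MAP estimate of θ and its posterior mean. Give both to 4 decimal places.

Mode = exp(μ − σ²) = exp(-0.67) = 0.5117.
Mean = exp(μ + σ²/2) = exp(0.050) = 1.0513.

MAP: 0.5117. Posterior mean: 1.0513.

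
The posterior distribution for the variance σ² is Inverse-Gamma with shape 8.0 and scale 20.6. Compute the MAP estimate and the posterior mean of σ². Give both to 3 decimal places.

σ²_MAP = 2.289, E[σ²|data] = 2.943

Mode = β/(α+1) = 20.6/9.0 = 2.289.
Mean = β/(α−1) = 20.6/7.0 = 2.943.
Right-skewed posterior ⇒ mode < mean.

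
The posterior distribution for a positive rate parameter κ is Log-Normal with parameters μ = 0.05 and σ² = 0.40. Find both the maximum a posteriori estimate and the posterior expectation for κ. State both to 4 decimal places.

Mode = exp(μ − σ²) = exp(-0.35) = 0.7047.
Mean = exp(μ + σ²/2) = exp(0.250) = 1.2840.
Mean > mode: the posterior has a right tail.

MAP = 0.7047; posterior mean = 1.2840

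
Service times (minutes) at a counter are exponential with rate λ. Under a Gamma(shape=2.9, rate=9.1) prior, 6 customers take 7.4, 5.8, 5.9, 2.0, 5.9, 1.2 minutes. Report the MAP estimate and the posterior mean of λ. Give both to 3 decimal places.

MAP: 0.212. Posterior mean: 0.239.

Σ times = 28.2. Posterior: Gamma(shape = 2.9+6 = 8.9, rate = 9.1+28.2 = 37.3).
Mode = (α−1)/β = 7.9/37.3 = 0.212.
Mean = α/β = 8.9/37.3 = 0.239.
The mean is pulled above the mode by the posterior's right skew.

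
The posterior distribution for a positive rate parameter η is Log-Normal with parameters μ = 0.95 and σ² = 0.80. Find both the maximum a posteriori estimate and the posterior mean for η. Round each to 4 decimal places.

Mode = exp(μ − σ²) = exp(0.15) = 1.1618.
Mean = exp(μ + σ²/2) = exp(1.350) = 3.8574.
The posterior is right-skewed, so the mean exceeds the mode.

MAP = 1.1618, posterior mean = 3.8574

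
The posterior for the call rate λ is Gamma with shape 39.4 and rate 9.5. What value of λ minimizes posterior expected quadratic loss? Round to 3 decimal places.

4.147

Mode = (α−1)/β = 38.4/9.5 = 4.042.
Mean = α/β = 39.4/9.5 = 4.147.
Quadratic loss ⇒ the optimal estimator is the posterior mean.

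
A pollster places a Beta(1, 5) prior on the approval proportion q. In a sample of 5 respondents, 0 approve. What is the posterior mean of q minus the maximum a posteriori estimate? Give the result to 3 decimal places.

Posterior: Beta(1+0, 5+5) = Beta(1, 10).
Since α = 1 ≤ 1 and β > 1, the Beta density is monotone decreasing on [0,1]; the mode is at 0.
Mean = 1/(1+10) = 0.091.
Difference = 0.091 − 0.000 = 0.091.
The posterior is right-skewed, so the mean exceeds the mode.

0.091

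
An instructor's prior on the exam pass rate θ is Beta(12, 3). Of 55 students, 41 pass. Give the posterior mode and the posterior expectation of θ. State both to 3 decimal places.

MAP = 0.765; posterior mean = 0.757

Posterior: Beta(12+41, 3+14) = Beta(53, 17).
Mode = (53−1)/(53+17−2) = 52/68 = 0.765.
Mean = 53/(53+17) = 53/70 = 0.757.
Mode > mean: the posterior has a left tail.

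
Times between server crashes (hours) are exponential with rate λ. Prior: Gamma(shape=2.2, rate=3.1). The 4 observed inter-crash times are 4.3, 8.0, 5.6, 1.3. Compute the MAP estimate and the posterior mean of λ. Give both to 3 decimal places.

MAP = 0.233, posterior mean = 0.278

Σ times = 19.2. Posterior: Gamma(shape = 2.2+4 = 6.2, rate = 3.1+19.2 = 22.3).
Mode = (α−1)/β = 5.2/22.3 = 0.233.
Mean = α/β = 6.2/22.3 = 0.278.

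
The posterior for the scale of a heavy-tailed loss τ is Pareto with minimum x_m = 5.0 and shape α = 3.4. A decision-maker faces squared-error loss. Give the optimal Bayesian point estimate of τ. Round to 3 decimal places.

7.083

The Pareto density is strictly decreasing on [x_m, ∞), so the mode is x_m = 5.000.
Mean = α·x_m/(α−1) = 3.4·5.0/2.4 = 7.083.
Squared-error loss ⇒ the optimal estimator is the posterior mean.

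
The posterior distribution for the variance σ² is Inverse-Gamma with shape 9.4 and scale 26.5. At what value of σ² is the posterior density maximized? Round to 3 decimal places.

2.548

Mode = β/(α+1) = 26.5/10.4 = 2.548.
Mean = β/(α−1) = 26.5/8.4 = 3.155.
This is the posterior mode — the MAP estimate.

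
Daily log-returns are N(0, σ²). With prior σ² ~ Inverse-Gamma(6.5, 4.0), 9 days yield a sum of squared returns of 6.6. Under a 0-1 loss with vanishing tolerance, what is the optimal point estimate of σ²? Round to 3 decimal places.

Posterior: Inverse-Gamma(shape = 6.5+9/2 = 11.0, scale = 4.0+6.6/2 = 7.3).
Mode = β/(α+1) = 7.3/12.0 = 0.608.
Mean = β/(α−1) = 7.3/10.0 = 0.730.
This is the posterior mode — the MAP estimate.

0.608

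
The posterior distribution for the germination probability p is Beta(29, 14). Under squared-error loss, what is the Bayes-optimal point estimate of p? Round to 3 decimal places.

0.674

Mode = (29−1)/(29+14−2) = 28/41 = 0.683.
Mean = 29/(29+14) = 29/43 = 0.674.
Squared-error loss ⇒ the optimal estimator is the posterior mean.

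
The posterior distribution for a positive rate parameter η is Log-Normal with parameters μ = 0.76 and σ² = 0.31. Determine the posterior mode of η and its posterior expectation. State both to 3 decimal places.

Mode = exp(μ − σ²) = exp(0.45) = 1.568.
Mean = exp(μ + σ²/2) = exp(0.915) = 2.497.

posterior mode = 1.568, posterior expectation = 2.497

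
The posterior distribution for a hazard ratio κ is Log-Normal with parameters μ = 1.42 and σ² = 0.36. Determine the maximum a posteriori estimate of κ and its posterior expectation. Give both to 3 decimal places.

Mode = exp(μ − σ²) = exp(1.06) = 2.886.
Mean = exp(μ + σ²/2) = exp(1.600) = 4.953.
Right-skewed posterior ⇒ mode < mean.

maximum a posteriori estimate = 2.886, posterior expectation = 4.953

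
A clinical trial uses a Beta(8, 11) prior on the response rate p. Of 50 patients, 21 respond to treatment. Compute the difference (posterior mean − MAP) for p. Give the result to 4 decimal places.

0.0024

Posterior: Beta(8+21, 11+29) = Beta(29, 40).
Mode = (29−1)/(29+40−2) = 28/67 = 0.4179.
Mean = 29/(29+40) = 29/69 = 0.4203.
Difference = 0.4203 − 0.4179 = 0.0024.
Right-skewed posterior ⇒ mode < mean.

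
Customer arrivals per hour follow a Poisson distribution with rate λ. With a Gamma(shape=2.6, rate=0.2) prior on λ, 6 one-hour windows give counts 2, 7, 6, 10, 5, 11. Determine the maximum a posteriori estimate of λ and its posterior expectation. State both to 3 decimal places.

Σ counts = 41. Posterior: Gamma(shape = 2.6+41 = 43.6, rate = 0.2+6 = 6.2).
Mode = (α−1)/β = 42.6/6.2 = 6.871.
Mean = α/β = 43.6/6.2 = 7.032.

MAP: 6.871. Posterior mean: 7.032.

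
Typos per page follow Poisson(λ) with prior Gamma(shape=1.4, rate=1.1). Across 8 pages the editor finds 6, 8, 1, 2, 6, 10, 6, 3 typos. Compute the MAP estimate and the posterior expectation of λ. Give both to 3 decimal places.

λ_MAP = 4.659, E[λ|data] = 4.769

Σ counts = 42. Posterior: Gamma(shape = 1.4+42 = 43.4, rate = 1.1+8 = 9.1).
Mode = (α−1)/β = 42.4/9.1 = 4.659.
Mean = α/β = 43.4/9.1 = 4.769.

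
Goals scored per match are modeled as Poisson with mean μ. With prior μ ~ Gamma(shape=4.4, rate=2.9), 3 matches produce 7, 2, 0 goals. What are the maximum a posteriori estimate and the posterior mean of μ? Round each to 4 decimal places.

Σ counts = 9. Posterior: Gamma(shape = 4.4+9 = 13.4, rate = 2.9+3 = 5.9).
Mode = (α−1)/β = 12.4/5.9 = 2.1017.
Mean = α/β = 13.4/5.9 = 2.2712.
The posterior is right-skewed, so the mean exceeds the mode.

maximum a posteriori estimate = 2.1017, posterior mean = 2.2712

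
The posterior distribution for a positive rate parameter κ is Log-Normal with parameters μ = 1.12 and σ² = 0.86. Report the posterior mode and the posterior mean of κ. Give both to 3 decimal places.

Mode = exp(μ − σ²) = exp(0.26) = 1.297.
Mean = exp(μ + σ²/2) = exp(1.550) = 4.711.
Mean > mode: the posterior has a right tail.

MAP: 1.297. Posterior mean: 4.711.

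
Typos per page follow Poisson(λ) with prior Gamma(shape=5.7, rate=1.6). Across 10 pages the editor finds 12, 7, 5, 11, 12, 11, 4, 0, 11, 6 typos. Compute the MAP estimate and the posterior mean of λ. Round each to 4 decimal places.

MAP = 7.2155, posterior mean = 7.3017

Σ counts = 79. Posterior: Gamma(shape = 5.7+79 = 84.7, rate = 1.6+10 = 11.6).
Mode = (α−1)/β = 83.7/11.6 = 7.2155.
Mean = α/β = 84.7/11.6 = 7.3017.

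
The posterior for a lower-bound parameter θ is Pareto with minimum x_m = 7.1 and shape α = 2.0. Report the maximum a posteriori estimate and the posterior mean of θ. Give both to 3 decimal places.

The Pareto density is strictly decreasing on [x_m, ∞), so the mode is x_m = 7.100.
Mean = α·x_m/(α−1) = 2.0·7.1/1.0 = 14.200.

MAP = 7.100; posterior mean = 14.200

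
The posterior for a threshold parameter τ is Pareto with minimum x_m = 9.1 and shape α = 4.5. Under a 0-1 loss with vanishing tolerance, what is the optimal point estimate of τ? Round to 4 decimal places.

The Pareto density is strictly decreasing on [x_m, ∞), so the mode is x_m = 9.1000.
Mean = α·x_m/(α−1) = 4.5·9.1/3.5 = 11.7000.
This is the posterior mode — the MAP estimate.

9.1000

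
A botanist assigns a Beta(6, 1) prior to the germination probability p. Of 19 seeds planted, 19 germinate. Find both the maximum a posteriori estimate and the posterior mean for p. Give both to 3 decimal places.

MAP: 1.000. Posterior mean: 0.962.

Posterior: Beta(6+19, 1+0) = Beta(25, 1).
Since β = 1 ≤ 1 and α > 1, the Beta density is monotone increasing on [0,1]; the mode is at 1.
Mean = 25/(25+1) = 0.962.
The mean is pulled below the mode by the posterior's left skew.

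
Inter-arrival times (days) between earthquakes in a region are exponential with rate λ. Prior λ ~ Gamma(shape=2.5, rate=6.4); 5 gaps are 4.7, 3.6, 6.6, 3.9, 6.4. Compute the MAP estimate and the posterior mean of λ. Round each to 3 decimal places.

Σ times = 25.2. Posterior: Gamma(shape = 2.5+5 = 7.5, rate = 6.4+25.2 = 31.6).
Mode = (α−1)/β = 6.5/31.6 = 0.206.
Mean = α/β = 7.5/31.6 = 0.237.
Right-skewed posterior ⇒ mode < mean.

MAP: 0.206. Posterior mean: 0.237.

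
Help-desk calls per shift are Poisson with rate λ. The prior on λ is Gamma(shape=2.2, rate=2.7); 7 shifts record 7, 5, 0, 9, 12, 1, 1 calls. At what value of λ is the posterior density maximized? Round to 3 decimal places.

3.732

Σ counts = 35. Posterior: Gamma(shape = 2.2+35 = 37.2, rate = 2.7+7 = 9.7).
Mode = (α−1)/β = 36.2/9.7 = 3.732.
Mean = α/β = 37.2/9.7 = 3.835.
This is the posterior mode — the MAP estimate.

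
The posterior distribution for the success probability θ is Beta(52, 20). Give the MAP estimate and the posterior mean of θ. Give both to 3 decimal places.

Mode = (52−1)/(52+20−2) = 51/70 = 0.729.
Mean = 52/(52+20) = 52/72 = 0.722.
Left-skewed posterior ⇒ mean < mode.

θ_MAP = 0.729, E[θ|data] = 0.722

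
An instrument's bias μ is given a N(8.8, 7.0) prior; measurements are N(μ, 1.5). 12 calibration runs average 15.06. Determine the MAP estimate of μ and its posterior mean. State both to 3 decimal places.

Posterior for μ is Normal. Precision-weighted mean: (1/7.0·8.8 + 12/1.5·15.06) / (1/7.0 + 12/1.5) = 14.950.
A Normal posterior is symmetric, so mode = mean.

μ_MAP = 14.950, E[μ|data] = 14.950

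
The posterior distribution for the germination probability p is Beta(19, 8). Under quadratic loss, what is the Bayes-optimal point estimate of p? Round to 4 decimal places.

0.7037

Mode = (19−1)/(19+8−2) = 18/25 = 0.7200.
Mean = 19/(19+8) = 19/27 = 0.7037.
Quadratic loss ⇒ the optimal estimator is the posterior mean.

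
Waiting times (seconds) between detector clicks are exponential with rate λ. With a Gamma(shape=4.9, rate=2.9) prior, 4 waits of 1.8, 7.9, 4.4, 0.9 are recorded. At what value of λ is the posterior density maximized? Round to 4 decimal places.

Σ times = 15.0. Posterior: Gamma(shape = 4.9+4 = 8.9, rate = 2.9+15.0 = 17.9).
Mode = (α−1)/β = 7.9/17.9 = 0.4413.
Mean = α/β = 8.9/17.9 = 0.4972.
This is the posterior mode — the MAP estimate.

0.4413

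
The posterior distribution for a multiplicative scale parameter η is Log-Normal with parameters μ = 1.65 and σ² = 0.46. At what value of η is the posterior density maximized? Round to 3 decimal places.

3.287

Mode = exp(μ − σ²) = exp(1.19) = 3.287.
Mean = exp(μ + σ²/2) = exp(1.880) = 6.554.
This is the posterior mode — the MAP estimate.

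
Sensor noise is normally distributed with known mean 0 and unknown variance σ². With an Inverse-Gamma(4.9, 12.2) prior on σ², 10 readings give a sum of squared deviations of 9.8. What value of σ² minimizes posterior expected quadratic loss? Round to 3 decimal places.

Posterior: Inverse-Gamma(shape = 4.9+10/2 = 9.9, scale = 12.2+9.8/2 = 17.1).
Mode = β/(α+1) = 17.1/10.9 = 1.569.
Mean = β/(α−1) = 17.1/8.9 = 1.921.
Quadratic loss ⇒ the optimal estimator is the posterior mean.

1.921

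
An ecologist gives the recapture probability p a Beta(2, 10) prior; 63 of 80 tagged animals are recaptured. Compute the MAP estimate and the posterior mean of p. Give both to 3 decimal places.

p_MAP = 0.711, E[p|data] = 0.707

Posterior: Beta(2+63, 10+17) = Beta(65, 27).
Mode = (65−1)/(65+27−2) = 64/90 = 0.711.
Mean = 65/(65+27) = 65/92 = 0.707.
The mean is pulled below the mode by the posterior's left skew.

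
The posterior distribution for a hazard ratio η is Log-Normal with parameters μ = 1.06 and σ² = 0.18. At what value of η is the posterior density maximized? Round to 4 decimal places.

Mode = exp(μ − σ²) = exp(0.88) = 2.4109.
Mean = exp(μ + σ²/2) = exp(1.150) = 3.1582.
This is the posterior mode — the MAP estimate.

2.4109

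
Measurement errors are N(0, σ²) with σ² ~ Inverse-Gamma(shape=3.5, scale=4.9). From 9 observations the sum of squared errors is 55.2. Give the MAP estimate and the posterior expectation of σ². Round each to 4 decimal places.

MAP = 3.6111; posterior mean = 4.6429

Posterior: Inverse-Gamma(shape = 3.5+9/2 = 8.0, scale = 4.9+55.2/2 = 32.5).
Mode = β/(α+1) = 32.5/9.0 = 3.6111.
Mean = β/(α−1) = 32.5/7.0 = 4.6429.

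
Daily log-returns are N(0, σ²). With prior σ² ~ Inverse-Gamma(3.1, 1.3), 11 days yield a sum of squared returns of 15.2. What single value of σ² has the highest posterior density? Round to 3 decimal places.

Posterior: Inverse-Gamma(shape = 3.1+11/2 = 8.6, scale = 1.3+15.2/2 = 8.9).
Mode = β/(α+1) = 8.9/9.6 = 0.927.
Mean = β/(α−1) = 8.9/7.6 = 1.171.
This is the posterior mode — the MAP estimate.

0.927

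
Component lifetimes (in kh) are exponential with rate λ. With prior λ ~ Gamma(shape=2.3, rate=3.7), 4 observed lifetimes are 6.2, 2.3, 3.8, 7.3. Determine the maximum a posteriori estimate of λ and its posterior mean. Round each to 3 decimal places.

Σ times = 19.6. Posterior: Gamma(shape = 2.3+4 = 6.3, rate = 3.7+19.6 = 23.3).
Mode = (α−1)/β = 5.3/23.3 = 0.227.
Mean = α/β = 6.3/23.3 = 0.270.

MAP: 0.227. Posterior mean: 0.270.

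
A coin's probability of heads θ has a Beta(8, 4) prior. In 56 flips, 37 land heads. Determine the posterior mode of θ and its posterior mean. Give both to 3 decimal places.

Posterior: Beta(8+37, 4+19) = Beta(45, 23).
Mode = (45−1)/(45+23−2) = 44/66 = 0.667.
Mean = 45/(45+23) = 45/68 = 0.662.
Mode > mean: the posterior has a left tail.

MAP: 0.667. Posterior mean: 0.662.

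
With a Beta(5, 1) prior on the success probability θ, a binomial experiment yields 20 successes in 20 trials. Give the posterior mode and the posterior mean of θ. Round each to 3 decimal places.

Posterior: Beta(5+20, 1+0) = Beta(25, 1).
Since β = 1 ≤ 1 and α > 1, the Beta density is monotone increasing on [0,1]; the mode is at 1.
Mean = 25/(25+1) = 0.962.
The posterior is left-skewed, so the mode exceeds the mean.

MAP = 1.000, posterior mean = 0.962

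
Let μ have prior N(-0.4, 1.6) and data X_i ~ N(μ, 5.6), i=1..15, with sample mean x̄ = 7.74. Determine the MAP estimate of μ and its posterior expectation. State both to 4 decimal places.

μ_MAP = 6.2000, E[μ|data] = 6.2000

Posterior for μ is Normal. Precision-weighted mean: (1/1.6·-0.4 + 15/5.6·7.74) / (1/1.6 + 15/5.6) = 6.2000.
A Normal posterior is symmetric, so mode = mean.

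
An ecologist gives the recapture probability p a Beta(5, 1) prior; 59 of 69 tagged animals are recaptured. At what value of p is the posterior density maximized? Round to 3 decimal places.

0.863

Posterior: Beta(5+59, 1+10) = Beta(64, 11).
Mode = (64−1)/(64+11−2) = 63/73 = 0.863.
Mean = 64/(64+11) = 64/75 = 0.853.
This is the posterior mode — the MAP estimate.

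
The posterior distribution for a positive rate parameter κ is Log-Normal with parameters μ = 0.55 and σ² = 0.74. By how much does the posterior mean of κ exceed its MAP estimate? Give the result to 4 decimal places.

1.6823

Mode = exp(μ − σ²) = exp(-0.19) = 0.8270.
Mean = exp(μ + σ²/2) = exp(0.920) = 2.5093.
Difference = 2.5093 − 0.8270 = 1.6823.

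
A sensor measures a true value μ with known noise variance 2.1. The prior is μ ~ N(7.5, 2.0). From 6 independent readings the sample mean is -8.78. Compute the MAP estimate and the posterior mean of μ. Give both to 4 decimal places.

MAP: -6.3553. Posterior mean: -6.3553.

Posterior for μ is Normal. Precision-weighted mean: (1/2.0·7.5 + 6/2.1·-8.78) / (1/2.0 + 6/2.1) = -6.3553.
A Normal posterior is symmetric, so mode = mean.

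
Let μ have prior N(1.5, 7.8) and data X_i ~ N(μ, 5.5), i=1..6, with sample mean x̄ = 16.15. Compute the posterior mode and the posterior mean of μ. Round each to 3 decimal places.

Posterior for μ is Normal. Precision-weighted mean: (1/7.8·1.5 + 6/5.5·16.15) / (1/7.8 + 6/5.5) = 14.609.
A Normal posterior is symmetric, so mode = mean.

μ_MAP = 14.609, E[μ|data] = 14.609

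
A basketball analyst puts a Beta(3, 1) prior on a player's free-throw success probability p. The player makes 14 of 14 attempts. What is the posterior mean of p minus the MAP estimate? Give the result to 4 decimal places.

-0.0556

Posterior: Beta(3+14, 1+0) = Beta(17, 1).
Since β = 1 ≤ 1 and α > 1, the Beta density is monotone increasing on [0,1]; the mode is at 1.
Mean = 17/(17+1) = 0.9444.
Difference = 0.9444 − 1.0000 = -0.0556.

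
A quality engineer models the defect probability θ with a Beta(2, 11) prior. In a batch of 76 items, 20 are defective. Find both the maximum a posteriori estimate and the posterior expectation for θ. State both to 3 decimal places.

Posterior: Beta(2+20, 11+56) = Beta(22, 67).
Mode = (22−1)/(22+67−2) = 21/87 = 0.241.
Mean = 22/(22+67) = 22/89 = 0.247.

MAP = 0.241, posterior mean = 0.247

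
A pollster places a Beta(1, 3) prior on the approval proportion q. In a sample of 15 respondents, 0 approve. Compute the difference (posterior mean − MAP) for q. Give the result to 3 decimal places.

0.053

Posterior: Beta(1+0, 3+15) = Beta(1, 18).
Since α = 1 ≤ 1 and β > 1, the Beta density is monotone decreasing on [0,1]; the mode is at 0.
Mean = 1/(1+18) = 0.053.
Difference = 0.053 − 0.000 = 0.053.
The mean is pulled above the mode by the posterior's right skew.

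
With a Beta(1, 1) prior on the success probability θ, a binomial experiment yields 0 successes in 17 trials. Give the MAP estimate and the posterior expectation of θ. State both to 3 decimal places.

Posterior: Beta(1+0, 1+17) = Beta(1, 18).
Since α = 1 ≤ 1 and β > 1, the Beta density is monotone decreasing on [0,1]; the mode is at 0.
Mean = 1/(1+18) = 0.053.
Mean > mode: the posterior has a right tail.

MAP = 0.000; posterior mean = 0.053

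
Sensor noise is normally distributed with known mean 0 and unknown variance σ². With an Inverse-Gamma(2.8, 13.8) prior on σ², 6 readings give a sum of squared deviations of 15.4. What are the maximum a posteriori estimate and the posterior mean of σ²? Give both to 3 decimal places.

MAP = 3.162, posterior mean = 4.479

Posterior: Inverse-Gamma(shape = 2.8+6/2 = 5.8, scale = 13.8+15.4/2 = 21.5).
Mode = β/(α+1) = 21.5/6.8 = 3.162.
Mean = β/(α−1) = 21.5/4.8 = 4.479.
Mean > mode: the posterior has a right tail.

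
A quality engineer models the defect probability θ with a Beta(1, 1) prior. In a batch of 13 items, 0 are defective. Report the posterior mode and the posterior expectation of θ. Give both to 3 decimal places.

θ_MAP = 0.000, E[θ|data] = 0.067

Posterior: Beta(1+0, 1+13) = Beta(1, 14).
Since α = 1 ≤ 1 and β > 1, the Beta density is monotone decreasing on [0,1]; the mode is at 0.
Mean = 1/(1+14) = 0.067.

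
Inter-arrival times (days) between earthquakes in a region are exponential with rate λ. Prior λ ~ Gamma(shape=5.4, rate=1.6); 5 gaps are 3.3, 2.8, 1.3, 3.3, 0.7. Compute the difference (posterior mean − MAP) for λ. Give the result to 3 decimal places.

0.077

Σ times = 11.4. Posterior: Gamma(shape = 5.4+5 = 10.4, rate = 1.6+11.4 = 13.0).
Mode = (α−1)/β = 9.4/13.0 = 0.723.
Mean = α/β = 10.4/13.0 = 0.800.
Difference = 0.800 − 0.723 = 0.077.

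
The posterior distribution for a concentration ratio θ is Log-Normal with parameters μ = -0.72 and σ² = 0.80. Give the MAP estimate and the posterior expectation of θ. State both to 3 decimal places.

Mode = exp(μ − σ²) = exp(-1.52) = 0.219.
Mean = exp(μ + σ²/2) = exp(-0.320) = 0.726.
Mean > mode: the posterior has a right tail.

MAP = 0.219, posterior mean = 0.726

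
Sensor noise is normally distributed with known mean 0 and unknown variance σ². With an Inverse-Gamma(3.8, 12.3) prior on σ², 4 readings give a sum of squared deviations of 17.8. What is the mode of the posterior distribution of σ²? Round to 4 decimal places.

Posterior: Inverse-Gamma(shape = 3.8+4/2 = 5.8, scale = 12.3+17.8/2 = 21.2).
Mode = β/(α+1) = 21.2/6.8 = 3.1176.
Mean = β/(α−1) = 21.2/4.8 = 4.4167.
This is the posterior mode — the MAP estimate.

3.1176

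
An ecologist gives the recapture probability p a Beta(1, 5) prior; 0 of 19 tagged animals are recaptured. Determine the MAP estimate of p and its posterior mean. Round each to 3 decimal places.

MAP = 0.000; posterior mean = 0.040

Posterior: Beta(1+0, 5+19) = Beta(1, 24).
Since α = 1 ≤ 1 and β > 1, the Beta density is monotone decreasing on [0,1]; the mode is at 0.
Mean = 1/(1+24) = 0.040.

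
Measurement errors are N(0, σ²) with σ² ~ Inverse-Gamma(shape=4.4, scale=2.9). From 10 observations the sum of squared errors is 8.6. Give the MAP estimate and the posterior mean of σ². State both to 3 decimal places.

Posterior: Inverse-Gamma(shape = 4.4+10/2 = 9.4, scale = 2.9+8.6/2 = 7.2).
Mode = β/(α+1) = 7.2/10.4 = 0.692.
Mean = β/(α−1) = 7.2/8.4 = 0.857.

MAP = 0.692, posterior mean = 0.857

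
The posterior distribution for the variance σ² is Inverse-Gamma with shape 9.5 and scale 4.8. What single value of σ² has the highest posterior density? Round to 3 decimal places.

Mode = β/(α+1) = 4.8/10.5 = 0.457.
Mean = β/(α−1) = 4.8/8.5 = 0.565.
This is the posterior mode — the MAP estimate.

0.457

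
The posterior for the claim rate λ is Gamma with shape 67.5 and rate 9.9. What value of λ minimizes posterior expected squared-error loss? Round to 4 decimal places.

Mode = (α−1)/β = 66.5/9.9 = 6.7172.
Mean = α/β = 67.5/9.9 = 6.8182.
Squared-error loss ⇒ the optimal estimator is the posterior mean.

6.8182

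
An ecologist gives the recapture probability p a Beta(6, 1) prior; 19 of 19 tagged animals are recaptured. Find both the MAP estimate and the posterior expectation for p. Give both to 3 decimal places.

Posterior: Beta(6+19, 1+0) = Beta(25, 1).
Since β = 1 ≤ 1 and α > 1, the Beta density is monotone increasing on [0,1]; the mode is at 1.
Mean = 25/(25+1) = 0.962.

MAP: 1.000. Posterior mean: 0.962.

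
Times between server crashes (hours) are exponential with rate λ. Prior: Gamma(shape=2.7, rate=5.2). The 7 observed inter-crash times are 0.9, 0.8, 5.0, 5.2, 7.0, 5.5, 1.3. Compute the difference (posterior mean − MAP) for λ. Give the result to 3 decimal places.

0.032

Σ times = 25.7. Posterior: Gamma(shape = 2.7+7 = 9.7, rate = 5.2+25.7 = 30.9).
Mode = (α−1)/β = 8.7/30.9 = 0.282.
Mean = α/β = 9.7/30.9 = 0.314.
Difference = 0.314 − 0.282 = 0.032.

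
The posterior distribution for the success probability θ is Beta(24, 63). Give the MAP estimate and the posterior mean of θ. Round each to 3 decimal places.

MAP = 0.271; posterior mean = 0.276

Mode = (24−1)/(24+63−2) = 23/85 = 0.271.
Mean = 24/(24+63) = 24/87 = 0.276.
Right-skewed posterior ⇒ mode < mean.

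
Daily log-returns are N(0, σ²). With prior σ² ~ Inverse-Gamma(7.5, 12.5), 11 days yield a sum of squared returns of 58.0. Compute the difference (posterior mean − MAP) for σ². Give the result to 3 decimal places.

0.494

Posterior: Inverse-Gamma(shape = 7.5+11/2 = 13.0, scale = 12.5+58.0/2 = 41.5).
Mode = β/(α+1) = 41.5/14.0 = 2.964.
Mean = β/(α−1) = 41.5/12.0 = 3.458.
Difference = 3.458 − 2.964 = 0.494.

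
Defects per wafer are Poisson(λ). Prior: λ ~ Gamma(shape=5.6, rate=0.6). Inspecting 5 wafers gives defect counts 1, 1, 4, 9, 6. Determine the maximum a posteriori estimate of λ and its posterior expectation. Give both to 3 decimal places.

Σ counts = 21. Posterior: Gamma(shape = 5.6+21 = 26.6, rate = 0.6+5 = 5.6).
Mode = (α−1)/β = 25.6/5.6 = 4.571.
Mean = α/β = 26.6/5.6 = 4.750.
The mean is pulled above the mode by the posterior's right skew.

MAP = 4.571; posterior mean = 4.750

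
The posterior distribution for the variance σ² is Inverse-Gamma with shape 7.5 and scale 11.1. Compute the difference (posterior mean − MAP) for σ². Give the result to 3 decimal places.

0.402

Mode = β/(α+1) = 11.1/8.5 = 1.306.
Mean = β/(α−1) = 11.1/6.5 = 1.708.
Difference = 1.708 − 1.306 = 0.402.
The posterior is right-skewed, so the mean exceeds the mode.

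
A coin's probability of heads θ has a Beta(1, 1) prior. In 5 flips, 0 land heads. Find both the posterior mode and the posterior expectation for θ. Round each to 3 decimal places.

MAP = 0.000; posterior mean = 0.143

Posterior: Beta(1+0, 1+5) = Beta(1, 6).
Since α = 1 ≤ 1 and β > 1, the Beta density is monotone decreasing on [0,1]; the mode is at 0.
Mean = 1/(1+6) = 0.143.
Mean > mode: the posterior has a right tail.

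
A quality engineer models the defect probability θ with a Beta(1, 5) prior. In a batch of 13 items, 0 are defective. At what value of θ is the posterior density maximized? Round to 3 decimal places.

Posterior: Beta(1+0, 5+13) = Beta(1, 18).
Since α = 1 ≤ 1 and β > 1, the Beta density is monotone decreasing on [0,1]; the mode is at 0.
Mean = 1/(1+18) = 0.053.
This is the posterior mode — the MAP estimate.

0.000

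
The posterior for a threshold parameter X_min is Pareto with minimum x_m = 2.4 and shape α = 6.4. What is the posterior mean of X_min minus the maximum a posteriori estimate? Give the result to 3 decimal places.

The Pareto density is strictly decreasing on [x_m, ∞), so the mode is x_m = 2.400.
Mean = α·x_m/(α−1) = 6.4·2.4/5.4 = 2.844.
Difference = 2.844 − 2.400 = 0.444.
The mean is pulled above the mode by the posterior's right skew.

0.444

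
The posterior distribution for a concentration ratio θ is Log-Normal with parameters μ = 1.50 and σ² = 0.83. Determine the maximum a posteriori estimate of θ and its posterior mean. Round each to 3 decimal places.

maximum a posteriori estimate = 1.954, posterior mean = 6.787

Mode = exp(μ − σ²) = exp(0.67) = 1.954.
Mean = exp(μ + σ²/2) = exp(1.915) = 6.787.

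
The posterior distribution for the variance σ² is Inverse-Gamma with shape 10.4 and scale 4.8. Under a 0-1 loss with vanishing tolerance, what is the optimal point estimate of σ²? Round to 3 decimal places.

Mode = β/(α+1) = 4.8/11.4 = 0.421.
Mean = β/(α−1) = 4.8/9.4 = 0.511.
This is the posterior mode — the MAP estimate.

0.421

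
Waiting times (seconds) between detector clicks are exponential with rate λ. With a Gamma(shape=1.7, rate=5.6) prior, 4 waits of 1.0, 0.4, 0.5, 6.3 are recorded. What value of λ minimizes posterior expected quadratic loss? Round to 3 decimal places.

0.413

Σ times = 8.2. Posterior: Gamma(shape = 1.7+4 = 5.7, rate = 5.6+8.2 = 13.8).
Mode = (α−1)/β = 4.7/13.8 = 0.341.
Mean = α/β = 5.7/13.8 = 0.413.
Quadratic loss ⇒ the optimal estimator is the posterior mean.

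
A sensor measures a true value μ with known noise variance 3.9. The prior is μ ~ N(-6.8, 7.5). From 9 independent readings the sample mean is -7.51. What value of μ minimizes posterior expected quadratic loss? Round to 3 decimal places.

-7.471

Posterior for μ is Normal. Precision-weighted mean: (1/7.5·-6.8 + 9/3.9·-7.51) / (1/7.5 + 9/3.9) = -7.471.
A Normal posterior is symmetric, so mode = mean.
Quadratic loss ⇒ the optimal estimator is the posterior mean.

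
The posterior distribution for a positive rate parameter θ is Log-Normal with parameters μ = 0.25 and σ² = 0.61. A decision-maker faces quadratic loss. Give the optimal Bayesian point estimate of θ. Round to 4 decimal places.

1.7419

Mode = exp(μ − σ²) = exp(-0.36) = 0.6977.
Mean = exp(μ + σ²/2) = exp(0.555) = 1.7419.
Quadratic loss ⇒ the optimal estimator is the posterior mean.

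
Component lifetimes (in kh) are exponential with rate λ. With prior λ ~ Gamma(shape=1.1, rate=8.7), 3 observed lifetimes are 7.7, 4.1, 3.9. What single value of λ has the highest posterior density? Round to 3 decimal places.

Σ times = 15.7. Posterior: Gamma(shape = 1.1+3 = 4.1, rate = 8.7+15.7 = 24.4).
Mode = (α−1)/β = 3.1/24.4 = 0.127.
Mean = α/β = 4.1/24.4 = 0.168.
This is the posterior mode — the MAP estimate.

0.127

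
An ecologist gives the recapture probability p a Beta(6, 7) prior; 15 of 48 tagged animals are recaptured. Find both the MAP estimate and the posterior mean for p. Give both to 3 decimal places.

Posterior: Beta(6+15, 7+33) = Beta(21, 40).
Mode = (21−1)/(21+40−2) = 20/59 = 0.339.
Mean = 21/(21+40) = 21/61 = 0.344.
The mean is pulled above the mode by the posterior's right skew.

MAP = 0.339; posterior mean = 0.344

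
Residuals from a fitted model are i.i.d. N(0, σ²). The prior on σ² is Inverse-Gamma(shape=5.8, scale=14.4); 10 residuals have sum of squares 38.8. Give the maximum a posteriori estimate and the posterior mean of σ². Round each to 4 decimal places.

MAP = 2.8644, posterior mean = 3.4490

Posterior: Inverse-Gamma(shape = 5.8+10/2 = 10.8, scale = 14.4+38.8/2 = 33.8).
Mode = β/(α+1) = 33.8/11.8 = 2.8644.
Mean = β/(α−1) = 33.8/9.8 = 3.4490.
The posterior is right-skewed, so the mean exceeds the mode.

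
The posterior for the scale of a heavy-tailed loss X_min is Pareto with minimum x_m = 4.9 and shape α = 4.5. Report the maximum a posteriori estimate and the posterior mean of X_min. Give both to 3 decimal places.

The Pareto density is strictly decreasing on [x_m, ∞), so the mode is x_m = 4.900.
Mean = α·x_m/(α−1) = 4.5·4.9/3.5 = 6.300.

MAP = 4.900; posterior mean = 6.300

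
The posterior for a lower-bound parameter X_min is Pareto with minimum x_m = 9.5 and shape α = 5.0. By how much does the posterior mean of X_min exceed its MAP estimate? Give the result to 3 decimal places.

The Pareto density is strictly decreasing on [x_m, ∞), so the mode is x_m = 9.500.
Mean = α·x_m/(α−1) = 5.0·9.5/4.0 = 11.875.
Difference = 11.875 − 9.500 = 2.375.

2.375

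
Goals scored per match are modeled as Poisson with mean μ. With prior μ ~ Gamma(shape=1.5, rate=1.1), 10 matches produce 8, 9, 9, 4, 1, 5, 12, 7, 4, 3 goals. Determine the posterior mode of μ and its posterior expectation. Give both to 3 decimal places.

Σ counts = 62. Posterior: Gamma(shape = 1.5+62 = 63.5, rate = 1.1+10 = 11.1).
Mode = (α−1)/β = 62.5/11.1 = 5.631.
Mean = α/β = 63.5/11.1 = 5.721.
Right-skewed posterior ⇒ mode < mean.

MAP: 5.631. Posterior mean: 5.721.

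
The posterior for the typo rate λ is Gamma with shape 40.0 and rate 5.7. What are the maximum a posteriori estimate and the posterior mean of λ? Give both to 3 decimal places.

λ_MAP = 6.842, E[λ|data] = 7.018

Mode = (α−1)/β = 39.0/5.7 = 6.842.
Mean = α/β = 40.0/5.7 = 7.018.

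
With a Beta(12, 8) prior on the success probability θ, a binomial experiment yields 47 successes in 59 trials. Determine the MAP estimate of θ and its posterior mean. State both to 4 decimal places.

Posterior: Beta(12+47, 8+12) = Beta(59, 20).
Mode = (59−1)/(59+20−2) = 58/77 = 0.7532.
Mean = 59/(59+20) = 59/79 = 0.7468.

MAP = 0.7532; posterior mean = 0.7468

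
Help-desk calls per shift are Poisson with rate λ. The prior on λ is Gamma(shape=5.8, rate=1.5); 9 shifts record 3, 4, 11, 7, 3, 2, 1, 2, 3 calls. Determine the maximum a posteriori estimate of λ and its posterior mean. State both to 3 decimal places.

Σ counts = 36. Posterior: Gamma(shape = 5.8+36 = 41.8, rate = 1.5+9 = 10.5).
Mode = (α−1)/β = 40.8/10.5 = 3.886.
Mean = α/β = 41.8/10.5 = 3.981.

MAP: 3.886. Posterior mean: 3.981.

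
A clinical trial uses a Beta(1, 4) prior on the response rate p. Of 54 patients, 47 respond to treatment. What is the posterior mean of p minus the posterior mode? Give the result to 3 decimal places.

-0.011

Posterior: Beta(1+47, 4+7) = Beta(48, 11).
Mode = (48−1)/(48+11−2) = 47/57 = 0.825.
Mean = 48/(48+11) = 48/59 = 0.814.
Difference = 0.814 − 0.825 = -0.011.
The mean is pulled below the mode by the posterior's left skew.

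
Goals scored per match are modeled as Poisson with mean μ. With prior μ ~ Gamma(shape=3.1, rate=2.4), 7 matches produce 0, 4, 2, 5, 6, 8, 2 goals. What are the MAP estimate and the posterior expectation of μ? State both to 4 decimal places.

Σ counts = 27. Posterior: Gamma(shape = 3.1+27 = 30.1, rate = 2.4+7 = 9.4).
Mode = (α−1)/β = 29.1/9.4 = 3.0957.
Mean = α/β = 30.1/9.4 = 3.2021.

MAP = 3.0957, posterior mean = 3.2021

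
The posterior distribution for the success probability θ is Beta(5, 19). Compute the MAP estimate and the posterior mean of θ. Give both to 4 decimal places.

MAP: 0.1818. Posterior mean: 0.2083.

Mode = (5−1)/(5+19−2) = 4/22 = 0.1818.
Mean = 5/(5+19) = 5/24 = 0.2083.
Mean > mode: the posterior has a right tail.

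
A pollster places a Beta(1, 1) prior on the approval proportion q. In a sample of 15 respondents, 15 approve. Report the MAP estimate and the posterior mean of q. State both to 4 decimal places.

Posterior: Beta(1+15, 1+0) = Beta(16, 1).
Since β = 1 ≤ 1 and α > 1, the Beta density is monotone increasing on [0,1]; the mode is at 1.
Mean = 16/(16+1) = 0.9412.
Left-skewed posterior ⇒ mean < mode.

MAP = 1.0000, posterior mean = 0.9412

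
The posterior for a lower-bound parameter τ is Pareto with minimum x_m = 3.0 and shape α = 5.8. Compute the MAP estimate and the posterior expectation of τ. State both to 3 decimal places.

The Pareto density is strictly decreasing on [x_m, ∞), so the mode is x_m = 3.000.
Mean = α·x_m/(α−1) = 5.8·3.0/4.8 = 3.625.
The mean is pulled above the mode by the posterior's right skew.

τ_MAP = 3.000, E[τ|data] = 3.625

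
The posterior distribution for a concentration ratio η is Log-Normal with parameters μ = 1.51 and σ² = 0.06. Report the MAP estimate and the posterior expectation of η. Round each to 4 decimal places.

Mode = exp(μ − σ²) = exp(1.45) = 4.2631.
Mean = exp(μ + σ²/2) = exp(1.540) = 4.6646.

MAP = 4.2631, posterior mean = 4.6646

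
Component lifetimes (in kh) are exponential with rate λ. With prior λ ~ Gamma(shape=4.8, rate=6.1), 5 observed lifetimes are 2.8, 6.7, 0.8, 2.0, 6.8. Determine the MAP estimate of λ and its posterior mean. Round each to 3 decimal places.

MAP: 0.349. Posterior mean: 0.389.

Σ times = 19.1. Posterior: Gamma(shape = 4.8+5 = 9.8, rate = 6.1+19.1 = 25.2).
Mode = (α−1)/β = 8.8/25.2 = 0.349.
Mean = α/β = 9.8/25.2 = 0.389.
Right-skewed posterior ⇒ mode < mean.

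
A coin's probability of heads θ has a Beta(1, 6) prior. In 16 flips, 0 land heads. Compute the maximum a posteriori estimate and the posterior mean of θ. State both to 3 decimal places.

Posterior: Beta(1+0, 6+16) = Beta(1, 22).
Since α = 1 ≤ 1 and β > 1, the Beta density is monotone decreasing on [0,1]; the mode is at 0.
Mean = 1/(1+22) = 0.043.
Mean > mode: the posterior has a right tail.

MAP = 0.000, posterior mean = 0.043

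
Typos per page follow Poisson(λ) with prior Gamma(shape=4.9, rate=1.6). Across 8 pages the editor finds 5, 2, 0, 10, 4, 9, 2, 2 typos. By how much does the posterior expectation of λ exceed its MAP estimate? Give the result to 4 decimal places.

Σ counts = 34. Posterior: Gamma(shape = 4.9+34 = 38.9, rate = 1.6+8 = 9.6).
Mode = (α−1)/β = 37.9/9.6 = 3.9479.
Mean = α/β = 38.9/9.6 = 4.0521.
Difference = 4.0521 − 3.9479 = 0.1042.

0.1042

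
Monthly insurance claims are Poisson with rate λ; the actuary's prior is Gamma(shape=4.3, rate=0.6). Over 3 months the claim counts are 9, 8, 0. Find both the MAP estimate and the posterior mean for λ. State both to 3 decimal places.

MAP estimate = 5.639, posterior mean = 5.917

Σ counts = 17. Posterior: Gamma(shape = 4.3+17 = 21.3, rate = 0.6+3 = 3.6).
Mode = (α−1)/β = 20.3/3.6 = 5.639.
Mean = α/β = 21.3/3.6 = 5.917.
The posterior is right-skewed, so the mean exceeds the mode.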